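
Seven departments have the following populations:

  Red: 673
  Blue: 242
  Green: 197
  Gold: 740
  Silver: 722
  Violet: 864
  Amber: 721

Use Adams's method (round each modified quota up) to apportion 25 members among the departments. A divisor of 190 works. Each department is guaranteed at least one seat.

Red: 4; Blue: 2; Green: 2; Gold: 4; Silver: 4; Violet: 5; Amber: 4

With modified divisor 190: modified quotas Red 3.542, Blue 1.274, Green 1.037, Gold 3.895, Silver 3.800, Violet 4.547, Amber 3.795.
Rounding up: Red 4, Blue 2, Green 2, Gold 4, Silver 4, Violet 5, Amber 4 (total 25).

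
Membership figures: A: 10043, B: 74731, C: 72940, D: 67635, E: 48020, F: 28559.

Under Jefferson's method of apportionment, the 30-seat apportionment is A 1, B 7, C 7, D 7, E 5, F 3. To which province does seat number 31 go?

Priority for the next seat is population ÷ (current seats + 1).
Priorities: A 5021.500, B 9341.375, C 9117.500, D 8454.375, E 8003.333, F 7139.750.
Highest priority: B.

B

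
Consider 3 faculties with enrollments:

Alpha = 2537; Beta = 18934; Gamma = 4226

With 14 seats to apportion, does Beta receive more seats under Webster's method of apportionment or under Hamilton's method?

Webster

Webster: Alpha 1, Beta 11, Gamma 2.
Hamilton: Alpha 2, Beta 10, Gamma 2.
Beta gets 11 under Webster and 10 under Hamilton.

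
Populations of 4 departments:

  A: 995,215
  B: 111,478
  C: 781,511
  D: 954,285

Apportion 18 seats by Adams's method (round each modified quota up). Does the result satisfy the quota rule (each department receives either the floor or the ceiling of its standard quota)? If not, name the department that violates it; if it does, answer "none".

none

Standard quotas: A 6.302, B 0.706, C 4.949, D 6.043.
Adams allocation: A 6, B 1, C 5, D 6.
Every allocation lies between the lower and upper quota.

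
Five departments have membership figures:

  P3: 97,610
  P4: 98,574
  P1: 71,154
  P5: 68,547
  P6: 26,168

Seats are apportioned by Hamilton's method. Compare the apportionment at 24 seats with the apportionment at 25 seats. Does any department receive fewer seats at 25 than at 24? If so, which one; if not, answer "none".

At 24 seats: P3 6, P4 6, P1 5, P5 5, P6 2.
At 25 seats: P3 7, P4 7, P1 5, P5 4, P6 2.
P5 drops from 5 to 4.

P5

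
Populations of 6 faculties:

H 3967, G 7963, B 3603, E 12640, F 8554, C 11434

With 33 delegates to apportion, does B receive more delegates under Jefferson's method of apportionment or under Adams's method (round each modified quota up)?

Jefferson: H 2, G 6, B 2, E 9, F 6, C 8.
Adams: H 3, G 5, B 3, E 8, F 6, C 8.
B gets 2 under Jefferson and 3 under Adams.

Adams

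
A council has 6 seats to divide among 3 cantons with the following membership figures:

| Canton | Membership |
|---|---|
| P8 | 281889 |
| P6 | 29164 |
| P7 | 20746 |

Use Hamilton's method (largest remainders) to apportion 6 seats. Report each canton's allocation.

P8=5, P6=1, P7=0

The standard divisor is 331799/6 ≈ 55299.833.
Standard quotas: P8 5.0975, P6 0.5274, P7 0.3752.
Lower quotas: P8 5, P6 0, P7 0 (sum 5, leaving 1 seat).
Remainders in descending order: P6 0.5274, P7 0.3752, P8 0.0975.
The surplus seat goes to P6.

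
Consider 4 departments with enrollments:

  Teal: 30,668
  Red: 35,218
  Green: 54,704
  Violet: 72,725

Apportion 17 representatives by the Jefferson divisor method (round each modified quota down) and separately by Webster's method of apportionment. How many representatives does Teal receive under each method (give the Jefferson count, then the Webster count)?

2 and 3

Jefferson: Teal 2, Red 3, Green 5, Violet 7.
Webster: Teal 3, Red 3, Green 5, Violet 6.
Teal gets 2 under Jefferson and 3 under Webster.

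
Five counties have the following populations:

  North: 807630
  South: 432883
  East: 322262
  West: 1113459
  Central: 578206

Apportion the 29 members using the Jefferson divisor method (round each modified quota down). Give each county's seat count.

North: 7, South: 4, East: 3, West: 10, Central: 5

Standard divisor 3254440/29 ≈ 112222.069; standard quotas: North 7.197, South 3.857, East 2.872, West 9.922, Central 5.152.
Rounding down gives 7, 3, 2, 9, 5 = 26 seats, so the divisor must be adjusted.
With modified divisor 104300: modified quotas North 7.743, South 4.150, East 3.090, West 10.676, Central 5.544.
Rounding down: North 7, South 4, East 3, West 10, Central 5 (total 29).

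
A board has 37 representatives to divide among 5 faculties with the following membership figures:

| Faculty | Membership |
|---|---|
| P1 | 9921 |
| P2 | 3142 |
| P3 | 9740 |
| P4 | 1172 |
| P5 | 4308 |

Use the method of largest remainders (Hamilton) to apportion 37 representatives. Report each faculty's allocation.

P1: 13, P2: 4, P3: 13, P4: 1, P5: 6

Total 28283; standard divisor 28283/37 ≈ 764.405.
Standard quotas: P1 12.9787, P2 4.1104, P3 12.7419, P4 1.5332, P5 5.6358.
Lower quotas: P1 12, P2 4, P3 12, P4 1, P5 5 (sum 34, leaving 3 seats).
Remainders in descending order: P1 0.9787, P3 0.7419, P5 0.6358, P4 0.5332, P2 0.1104.
The surplus seats go to P1, P3, P5.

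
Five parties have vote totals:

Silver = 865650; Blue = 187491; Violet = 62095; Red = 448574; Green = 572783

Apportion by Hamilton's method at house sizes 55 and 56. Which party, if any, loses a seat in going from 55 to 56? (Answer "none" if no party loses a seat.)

At 55 seats: Silver 22, Blue 5, Violet 2, Red 11, Green 15.
At 56 seats: Silver 23, Blue 5, Violet 1, Red 12, Green 15.
Violet drops from 2 to 1.

Violet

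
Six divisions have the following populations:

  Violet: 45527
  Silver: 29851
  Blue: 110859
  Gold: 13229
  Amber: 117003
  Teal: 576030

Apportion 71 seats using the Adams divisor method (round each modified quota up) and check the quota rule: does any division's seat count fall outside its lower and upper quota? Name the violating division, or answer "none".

Standard quotas: Violet 3.622, Silver 2.375, Blue 8.819, Gold 1.052, Amber 9.308, Teal 45.824.
Adams allocation: Violet 4, Silver 3, Blue 9, Gold 2, Amber 9, Teal 44.
Teal has quota 45.824 (lower 45, upper 46) but receives 44 — outside the quota interval.

Teal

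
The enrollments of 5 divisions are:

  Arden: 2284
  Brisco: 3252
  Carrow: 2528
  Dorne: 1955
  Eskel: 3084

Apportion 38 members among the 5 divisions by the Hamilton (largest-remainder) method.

Standard divisor: 13103 ÷ 38 ≈ 344.816.
Standard quotas: Arden 6.624, Brisco 9.431, Carrow 7.331, Dorne 5.670, Eskel 8.944.
Lower quotas: Arden 6, Brisco 9, Carrow 7, Dorne 5, Eskel 8 (sum 35, leaving 3 seats).
Remainders in descending order: Eskel 0.944, Dorne 0.670, Arden 0.624, Brisco 0.431, Carrow 0.331.
The surplus seats go to Eskel, Dorne, Arden.

Arden 7; Brisco 9; Carrow 7; Dorne 6; Eskel 9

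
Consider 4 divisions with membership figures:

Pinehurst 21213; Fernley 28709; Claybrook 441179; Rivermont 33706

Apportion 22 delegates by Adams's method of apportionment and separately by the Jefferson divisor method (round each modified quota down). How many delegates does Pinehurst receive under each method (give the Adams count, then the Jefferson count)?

1 and 0

Adams: Pinehurst 1, Fernley 2, Claybrook 17, Rivermont 2.
Jefferson: Pinehurst 0, Fernley 1, Claybrook 20, Rivermont 1.
Pinehurst gets 1 under Adams and 0 under Jefferson.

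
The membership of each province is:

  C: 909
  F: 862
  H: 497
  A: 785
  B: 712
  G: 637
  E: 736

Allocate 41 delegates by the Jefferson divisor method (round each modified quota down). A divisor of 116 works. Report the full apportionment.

C 7, F 7, H 4, A 6, B 6, G 5, E 6

With modified divisor 116: modified quotas C 7.836, F 7.431, H 4.284, A 6.767, B 6.138, G 5.491, E 6.345.
Rounding down: C 7, F 7, H 4, A 6, B 6, G 5, E 6 (total 41).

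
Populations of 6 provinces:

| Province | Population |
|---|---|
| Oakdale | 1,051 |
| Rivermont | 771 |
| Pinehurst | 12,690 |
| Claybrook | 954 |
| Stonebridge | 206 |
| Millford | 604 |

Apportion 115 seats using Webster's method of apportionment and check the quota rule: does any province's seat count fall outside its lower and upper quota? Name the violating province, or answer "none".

Pinehurst

Standard quotas: Oakdale 7.426, Rivermont 5.448, Pinehurst 89.663, Claybrook 6.741, Stonebridge 1.456, Millford 4.268.
Webster allocation: Oakdale 7, Rivermont 5, Pinehurst 91, Claybrook 7, Stonebridge 1, Millford 4.
Pinehurst has quota 89.663 (lower 89, upper 90) but receives 91 — outside the quota interval.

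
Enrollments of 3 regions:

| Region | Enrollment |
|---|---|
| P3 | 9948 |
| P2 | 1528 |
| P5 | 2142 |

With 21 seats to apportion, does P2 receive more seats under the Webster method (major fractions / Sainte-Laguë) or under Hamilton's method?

Webster: P3 16, P2 2, P5 3.
Hamilton: P3 15, P2 3, P5 3.
P2 gets 2 under Webster and 3 under Hamilton.

Hamilton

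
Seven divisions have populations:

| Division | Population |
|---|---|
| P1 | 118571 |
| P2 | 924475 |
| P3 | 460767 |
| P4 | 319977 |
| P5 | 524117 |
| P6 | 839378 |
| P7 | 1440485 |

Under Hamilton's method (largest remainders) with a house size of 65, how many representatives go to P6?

12

Standard divisor: 4627770 ÷ 65 ≈ 71196.462.
Standard quotas: P1 1.6654, P2 12.9848, P3 6.4718, P4 4.4943, P5 7.3616, P6 11.7896, P7 20.2325.
Lower quotas: P1 1, P2 12, P3 6, P4 4, P5 7, P6 11, P7 20 (sum 61, leaving 4 seats).
Remainders in descending order: P2 0.9848, P6 0.7896, P1 0.6654, P4 0.4943, P3 0.4718, P5 0.3616, P7 0.2325.
The surplus seats go to P2, P6, P1, P4.
P6 receives 12.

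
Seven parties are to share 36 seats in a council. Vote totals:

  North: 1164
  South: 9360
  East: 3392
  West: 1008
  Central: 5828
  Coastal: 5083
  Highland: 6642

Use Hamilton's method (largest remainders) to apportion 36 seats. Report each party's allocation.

Total 32477; standard divisor 32477/36 ≈ 902.139.
Standard quotas: North 1.2903, South 10.3753, East 3.7600, West 1.1173, Central 6.4602, Coastal 5.6344, Highland 7.3625.
Lower quotas: North 1, South 10, East 3, West 1, Central 6, Coastal 5, Highland 7 (sum 33, leaving 3 seats).
Remainders in descending order: East 0.7600, Coastal 0.6344, Central 0.4602, South 0.3753, Highland 0.3625, North 0.2903, West 0.1173.
The surplus seats go to East, Coastal, Central.

North 1, South 10, East 4, West 1, Central 7, Coastal 6, Highland 7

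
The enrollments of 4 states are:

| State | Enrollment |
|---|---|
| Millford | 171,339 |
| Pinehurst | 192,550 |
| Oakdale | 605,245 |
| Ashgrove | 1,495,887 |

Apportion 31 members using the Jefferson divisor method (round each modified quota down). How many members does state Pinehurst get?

2

Standard divisor 2465021/31 ≈ 79516.806; standard quotas: Millford 2.155, Pinehurst 2.422, Oakdale 7.612, Ashgrove 18.812.
Rounding down gives 2, 2, 7, 18 = 29 seats, so the divisor must be adjusted.
With modified divisor 75200: modified quotas Millford 2.278, Pinehurst 2.561, Oakdale 8.048, Ashgrove 19.892.
Rounding down: Millford 2, Pinehurst 2, Oakdale 8, Ashgrove 19 (total 31).
Pinehurst receives 2.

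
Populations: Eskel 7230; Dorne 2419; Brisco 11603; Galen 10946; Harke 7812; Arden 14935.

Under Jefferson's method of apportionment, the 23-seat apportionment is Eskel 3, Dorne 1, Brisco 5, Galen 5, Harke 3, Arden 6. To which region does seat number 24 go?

Arden

Priority for the next seat is population ÷ (current seats + 1).
Priorities: Eskel 1807.500, Dorne 1209.500, Brisco 1933.833, Galen 1824.333, Harke 1953.000, Arden 2133.571.
Highest priority: Arden.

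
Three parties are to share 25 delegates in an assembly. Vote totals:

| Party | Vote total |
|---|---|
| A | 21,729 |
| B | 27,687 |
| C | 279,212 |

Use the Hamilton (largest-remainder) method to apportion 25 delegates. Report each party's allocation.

A=2; B=2; C=21

Total 328628; standard divisor 328628/25 ≈ 13145.12.
Standard quotas: A 1.6530, B 2.1063, C 21.2407.
Lower quotas: A 1, B 2, C 21 (sum 24, leaving 1 seat).
Remainders in descending order: A 0.6530, C 0.2407, B 0.1063.
Largest remainder: A receives the extra seat.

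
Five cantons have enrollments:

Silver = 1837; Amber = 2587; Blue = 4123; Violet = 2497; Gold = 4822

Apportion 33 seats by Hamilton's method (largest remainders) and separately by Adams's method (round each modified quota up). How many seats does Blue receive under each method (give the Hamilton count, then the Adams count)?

Hamilton: Silver 4, Amber 5, Blue 9, Violet 5, Gold 10.
Adams: Silver 4, Amber 6, Blue 8, Violet 5, Gold 10.
Blue gets 9 under Hamilton and 8 under Adams.

9 and 8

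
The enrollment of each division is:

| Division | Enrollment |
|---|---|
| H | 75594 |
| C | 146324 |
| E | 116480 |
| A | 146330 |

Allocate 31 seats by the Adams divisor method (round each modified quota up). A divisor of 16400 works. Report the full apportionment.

H 5; C 9; E 8; A 9

With modified divisor 16400: modified quotas H 4.609, C 8.922, E 7.102, A 8.923.
Rounding up: H 5, C 9, E 8, A 9 (total 31).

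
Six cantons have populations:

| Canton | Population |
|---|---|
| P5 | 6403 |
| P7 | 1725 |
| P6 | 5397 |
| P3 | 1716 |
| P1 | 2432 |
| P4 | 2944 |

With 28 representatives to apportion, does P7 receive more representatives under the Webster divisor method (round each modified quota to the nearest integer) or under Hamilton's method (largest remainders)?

Hamilton

Webster: P5 9, P7 2, P6 8, P3 2, P1 3, P4 4.
Hamilton: P5 9, P7 3, P6 7, P3 2, P1 3, P4 4.
P7 gets 2 under Webster and 3 under Hamilton.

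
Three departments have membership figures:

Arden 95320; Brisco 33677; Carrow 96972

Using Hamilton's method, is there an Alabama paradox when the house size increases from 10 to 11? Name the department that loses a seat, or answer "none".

Brisco

At 10 seats: Arden 4, Brisco 2, Carrow 4.
At 11 seats: Arden 5, Brisco 1, Carrow 5.
Brisco drops from 2 to 1.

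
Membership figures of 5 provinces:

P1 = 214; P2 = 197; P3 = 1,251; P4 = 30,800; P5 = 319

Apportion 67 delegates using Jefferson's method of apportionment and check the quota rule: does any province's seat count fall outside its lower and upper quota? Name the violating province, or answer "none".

Standard quotas: P1 0.437, P2 0.403, P3 2.557, P4 62.951, P5 0.652.
Jefferson allocation: P1 0, P2 0, P3 2, P4 65, P5 0.
P4 has quota 62.951 (lower 62, upper 63) but receives 65 — outside the quota interval.

P4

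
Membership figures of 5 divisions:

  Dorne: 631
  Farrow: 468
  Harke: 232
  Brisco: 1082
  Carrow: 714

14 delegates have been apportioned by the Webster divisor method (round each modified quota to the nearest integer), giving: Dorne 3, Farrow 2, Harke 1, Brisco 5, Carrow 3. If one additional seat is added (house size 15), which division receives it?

Carrow

Priority for the next seat is population ÷ (current seats + 0.5).
Priorities: Dorne 180.286, Farrow 187.200, Harke 154.667, Brisco 196.727, Carrow 204.000.
Highest priority: Carrow.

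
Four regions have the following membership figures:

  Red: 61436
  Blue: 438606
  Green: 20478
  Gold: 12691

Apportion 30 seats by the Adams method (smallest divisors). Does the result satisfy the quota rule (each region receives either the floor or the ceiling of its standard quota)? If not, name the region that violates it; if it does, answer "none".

Standard quotas: Red 3.457, Blue 24.677, Green 1.152, Gold 0.714.
Adams allocation: Red 4, Blue 23, Green 2, Gold 1.
Blue has quota 24.677 (lower 24, upper 25) but receives 23 — outside the quota interval.

Blue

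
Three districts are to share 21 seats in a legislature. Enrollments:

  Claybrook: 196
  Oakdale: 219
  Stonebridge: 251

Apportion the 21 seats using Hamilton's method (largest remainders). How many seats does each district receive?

Total 666; standard divisor 666/21 ≈ 31.714.
Standard quotas: Claybrook 6.180, Oakdale 6.905, Stonebridge 7.914.
Lower quotas: Claybrook 6, Oakdale 6, Stonebridge 7 (sum 19, leaving 2 seats).
Remainders in descending order: Stonebridge 0.914, Oakdale 0.905, Claybrook 0.180.
Largest remainders: Stonebridge, Oakdale receive the extra seats.

Claybrook 6; Oakdale 7; Stonebridge 8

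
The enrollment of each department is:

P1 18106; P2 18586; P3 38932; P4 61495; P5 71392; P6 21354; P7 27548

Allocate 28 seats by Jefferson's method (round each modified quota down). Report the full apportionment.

Standard divisor 257413/28 ≈ 9193.321; standard quotas: P1 1.969, P2 2.022, P3 4.235, P4 6.689, P5 7.766, P6 2.323, P7 2.997.
Rounding down gives 1, 2, 4, 6, 7, 2, 2 = 24 seats, so the divisor must be adjusted.
With modified divisor 8400: modified quotas P1 2.155, P2 2.213, P3 4.635, P4 7.321, P5 8.499, P6 2.542, P7 3.280.
Rounding down: P1 2, P2 2, P3 4, P4 7, P5 8, P6 2, P7 3 (total 28).

P1 2, P2 2, P3 4, P4 7, P5 8, P6 2, P7 3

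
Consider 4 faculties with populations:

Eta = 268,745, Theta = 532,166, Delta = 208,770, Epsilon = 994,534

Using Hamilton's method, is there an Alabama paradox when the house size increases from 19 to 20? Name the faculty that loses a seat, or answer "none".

none

At 19 seats: Eta 3, Theta 5, Delta 2, Epsilon 9.
At 20 seats: Eta 3, Theta 5, Delta 2, Epsilon 10.
No faculty's allocation decreased.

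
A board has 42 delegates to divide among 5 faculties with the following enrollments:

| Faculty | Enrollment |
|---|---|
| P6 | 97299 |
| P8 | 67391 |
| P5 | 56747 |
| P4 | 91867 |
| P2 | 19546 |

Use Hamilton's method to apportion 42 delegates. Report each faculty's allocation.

Total 332850; standard divisor 332850/42 = 7925.
Standard quotas: P6 12.2775, P8 8.5036, P5 7.1605, P4 11.5921, P2 2.4664.
Lower quotas: P6 12, P8 8, P5 7, P4 11, P2 2 (sum 40, leaving 2 seats).
Remainders in descending order: P4 0.5921, P8 0.5036, P2 0.4664, P6 0.2775, P5 0.1605.
Largest remainders: P4, P8 receive the extra seats.

P6=12, P8=9, P5=7, P4=12, P2=2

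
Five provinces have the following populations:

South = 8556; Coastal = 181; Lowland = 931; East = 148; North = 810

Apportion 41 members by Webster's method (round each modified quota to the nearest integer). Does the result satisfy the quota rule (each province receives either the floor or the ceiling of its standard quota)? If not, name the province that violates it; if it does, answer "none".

South

Standard quotas: South 33.013, Coastal 0.698, Lowland 3.592, East 0.571, North 3.125.
Webster allocation: South 32, Coastal 1, Lowland 4, East 1, North 3.
South has quota 33.013 (lower 33, upper 34) but receives 32 — outside the quota interval.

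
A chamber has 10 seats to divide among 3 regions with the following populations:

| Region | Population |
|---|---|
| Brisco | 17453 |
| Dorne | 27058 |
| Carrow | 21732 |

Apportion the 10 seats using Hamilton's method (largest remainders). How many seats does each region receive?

Total 66243; standard divisor 66243/10 ≈ 6624.3.
Standard quotas: Brisco 2.6347, Dorne 4.0847, Carrow 3.2806.
Lower quotas: Brisco 2, Dorne 4, Carrow 3 (sum 9, leaving 1 seat).
Remainders in descending order: Brisco 0.6347, Carrow 0.2806, Dorne 0.0847.
Largest remainder: Brisco receives the extra seat.

Brisco 3; Dorne 4; Carrow 3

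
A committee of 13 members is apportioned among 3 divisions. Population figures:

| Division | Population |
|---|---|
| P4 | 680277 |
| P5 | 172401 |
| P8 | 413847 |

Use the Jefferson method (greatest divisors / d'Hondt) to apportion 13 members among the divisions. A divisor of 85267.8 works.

With modified divisor 85267.8: modified quotas P4 7.978, P5 2.022, P8 4.853.
Rounding down: P4 7, P5 2, P8 4 (total 13).

P4=7, P5=2, P8=4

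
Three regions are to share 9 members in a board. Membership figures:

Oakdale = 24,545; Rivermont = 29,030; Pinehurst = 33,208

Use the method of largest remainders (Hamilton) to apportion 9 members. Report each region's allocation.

Total 86783; standard divisor 86783/9 ≈ 9642.556.
Standard quotas: Oakdale 2.5455, Rivermont 3.0106, Pinehurst 3.4439.
Lower quotas: Oakdale 2, Rivermont 3, Pinehurst 3 (sum 8, leaving 1 seat).
Remainders in descending order: Oakdale 0.5455, Pinehurst 0.4439, Rivermont 0.0106.
The surplus seat goes to Oakdale.

Oakdale=3, Rivermont=3, Pinehurst=3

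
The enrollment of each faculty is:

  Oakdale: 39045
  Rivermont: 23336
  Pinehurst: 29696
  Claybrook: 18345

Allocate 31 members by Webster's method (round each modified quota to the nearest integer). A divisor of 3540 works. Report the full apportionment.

Oakdale 11, Rivermont 7, Pinehurst 8, Claybrook 5

With modified divisor 3540: modified quotas Oakdale 11.030, Rivermont 6.592, Pinehurst 8.389, Claybrook 5.182.
Rounding to the nearest integer: Oakdale 11, Rivermont 7, Pinehurst 8, Claybrook 5 (total 31).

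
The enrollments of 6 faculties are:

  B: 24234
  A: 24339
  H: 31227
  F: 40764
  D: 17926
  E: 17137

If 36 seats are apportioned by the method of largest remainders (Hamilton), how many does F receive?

Total 155627; standard divisor 155627/36 ≈ 4322.972.
Standard quotas: B 5.6059, A 5.6302, H 7.2235, F 9.4296, D 4.1467, E 3.9642.
Lower quotas: B 5, A 5, H 7, F 9, D 4, E 3 (sum 33, leaving 3 seats).
Remainders in descending order: E 0.9642, A 0.6302, B 0.6059, F 0.4296, H 0.2235, D 0.1467.
Largest remainders: E, A, B receive the extra seats.
F receives 9.

9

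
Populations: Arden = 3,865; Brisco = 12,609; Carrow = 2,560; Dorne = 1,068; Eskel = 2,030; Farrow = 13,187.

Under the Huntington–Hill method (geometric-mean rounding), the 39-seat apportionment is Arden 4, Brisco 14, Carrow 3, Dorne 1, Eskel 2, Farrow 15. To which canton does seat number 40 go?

Brisco

Priority for the next seat is population ÷ (√(s·(s+1))).
Priorities: Arden 864.240, Brisco 870.104, Carrow 739.008, Dorne 755.190, Eskel 828.744, Farrow 851.217.
Highest priority: Brisco.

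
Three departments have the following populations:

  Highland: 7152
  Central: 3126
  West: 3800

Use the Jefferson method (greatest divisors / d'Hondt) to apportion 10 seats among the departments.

Standard divisor 14078/10 ≈ 1407.8; standard quotas: Highland 5.080, Central 2.220, West 2.699.
Rounding down gives 5, 2, 2 = 9 seats, so the divisor must be adjusted.
With modified divisor 1200: modified quotas Highland 5.960, Central 2.605, West 3.167.
Rounding down: Highland 5, Central 2, West 3 (total 10).

Highland 5, Central 2, West 3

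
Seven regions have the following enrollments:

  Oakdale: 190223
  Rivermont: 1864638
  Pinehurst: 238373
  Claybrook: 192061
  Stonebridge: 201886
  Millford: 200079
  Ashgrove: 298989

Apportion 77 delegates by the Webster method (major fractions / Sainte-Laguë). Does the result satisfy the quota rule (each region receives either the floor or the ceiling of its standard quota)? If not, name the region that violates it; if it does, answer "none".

Rivermont

Standard quotas: Oakdale 4.597, Rivermont 45.061, Pinehurst 5.761, Claybrook 4.641, Stonebridge 4.879, Millford 4.835, Ashgrove 7.225.
Webster allocation: Oakdale 5, Rivermont 44, Pinehurst 6, Claybrook 5, Stonebridge 5, Millford 5, Ashgrove 7.
Rivermont has quota 45.061 (lower 45, upper 46) but receives 44 — outside the quota interval.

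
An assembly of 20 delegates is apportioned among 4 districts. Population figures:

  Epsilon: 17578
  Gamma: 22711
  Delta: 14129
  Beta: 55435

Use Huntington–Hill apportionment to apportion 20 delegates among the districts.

With divisor 5527: modified quotas Epsilon 3.180, Gamma 4.109, Delta 2.556, Beta 10.030.
Geometric-mean thresholds: Epsilon √(3·4)=3.464, Gamma √(4·5)=4.472, Delta √(2·3)=2.449, Beta √(10·11)=10.488.
Each quota rounded against its threshold gives Epsilon 3, Gamma 4, Delta 3, Beta 10 (total 20).

Epsilon: 3, Gamma: 4, Delta: 3, Beta: 10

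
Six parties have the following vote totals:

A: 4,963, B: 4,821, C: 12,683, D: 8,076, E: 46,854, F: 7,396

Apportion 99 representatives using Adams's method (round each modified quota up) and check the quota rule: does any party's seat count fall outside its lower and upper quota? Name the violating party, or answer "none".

Standard quotas: A 5.795, B 5.629, C 14.808, D 9.429, E 54.704, F 8.635.
Adams allocation: A 6, B 6, C 15, D 10, E 53, F 9.
E has quota 54.704 (lower 54, upper 55) but receives 53 — outside the quota interval.

E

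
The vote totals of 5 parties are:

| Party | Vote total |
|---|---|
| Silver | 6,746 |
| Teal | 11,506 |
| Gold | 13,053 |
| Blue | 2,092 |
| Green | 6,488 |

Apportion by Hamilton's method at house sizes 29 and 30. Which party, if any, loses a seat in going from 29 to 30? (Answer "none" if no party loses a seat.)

Blue

At 29 seats: Silver 5, Teal 8, Gold 9, Blue 2, Green 5.
At 30 seats: Silver 5, Teal 9, Gold 10, Blue 1, Green 5.
Blue drops from 2 to 1.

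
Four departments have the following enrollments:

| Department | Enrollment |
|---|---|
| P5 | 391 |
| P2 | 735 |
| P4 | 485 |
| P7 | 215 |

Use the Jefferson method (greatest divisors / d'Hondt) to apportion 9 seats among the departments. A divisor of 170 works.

P5 2; P2 4; P4 2; P7 1

With modified divisor 170: modified quotas P5 2.300, P2 4.324, P4 2.853, P7 1.265.
Rounding down: P5 2, P2 4, P4 2, P7 1 (total 9).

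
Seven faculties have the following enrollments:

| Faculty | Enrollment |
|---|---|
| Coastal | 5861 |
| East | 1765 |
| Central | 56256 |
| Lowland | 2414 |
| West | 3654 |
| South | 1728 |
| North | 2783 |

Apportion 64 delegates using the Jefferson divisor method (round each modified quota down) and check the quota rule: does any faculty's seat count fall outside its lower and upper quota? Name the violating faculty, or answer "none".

Standard quotas: Coastal 5.038, East 1.517, Central 48.353, Lowland 2.075, West 3.141, South 1.485, North 2.392.
Jefferson allocation: Coastal 5, East 1, Central 50, Lowland 2, West 3, South 1, North 2.
Central has quota 48.353 (lower 48, upper 49) but receives 50 — outside the quota interval.

Central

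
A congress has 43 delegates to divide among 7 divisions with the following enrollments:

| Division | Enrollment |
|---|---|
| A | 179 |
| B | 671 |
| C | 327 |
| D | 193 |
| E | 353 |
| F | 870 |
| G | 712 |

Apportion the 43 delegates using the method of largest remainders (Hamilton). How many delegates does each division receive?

Standard divisor: 3305 ÷ 43 ≈ 76.86.
Standard quotas: A 2.329, B 8.730, C 4.254, D 2.511, E 4.593, F 11.319, G 9.264.
Lower quotas: A 2, B 8, C 4, D 2, E 4, F 11, G 9 (sum 40, leaving 3 seats).
Remainders in descending order: B 0.730, E 0.593, D 0.511, A 0.329, F 0.319, G 0.264, C 0.254.
The surplus seats go to B, E, D.

A 2, B 9, C 4, D 3, E 5, F 11, G 9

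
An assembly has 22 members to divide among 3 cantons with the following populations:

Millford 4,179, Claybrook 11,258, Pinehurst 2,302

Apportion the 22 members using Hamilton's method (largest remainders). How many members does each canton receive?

Millford: 5, Claybrook: 14, Pinehurst: 3

Standard divisor: 17739 ÷ 22 ≈ 806.318.
Standard quotas: Millford 5.1828, Claybrook 13.9622, Pinehurst 2.8550.
Lower quotas: Millford 5, Claybrook 13, Pinehurst 2 (sum 20, leaving 2 seats).
Remainders in descending order: Claybrook 0.9622, Pinehurst 0.8550, Millford 0.1828.
The surplus seats go to Claybrook, Pinehurst.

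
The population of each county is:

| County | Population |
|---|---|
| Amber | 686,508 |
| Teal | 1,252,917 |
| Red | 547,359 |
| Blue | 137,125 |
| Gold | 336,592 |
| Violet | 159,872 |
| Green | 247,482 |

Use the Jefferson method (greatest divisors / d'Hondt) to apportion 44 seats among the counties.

Amber 9, Teal 18, Red 7, Blue 1, Gold 4, Violet 2, Green 3

Standard divisor 3367855/44 ≈ 76542.159; standard quotas: Amber 8.969, Teal 16.369, Red 7.151, Blue 1.791, Gold 4.397, Violet 2.089, Green 3.233.
Rounding down gives 8, 16, 7, 1, 4, 2, 3 = 41 seats, so the divisor must be adjusted.
With modified divisor 69319.8: modified quotas Amber 9.903, Teal 18.074, Red 7.896, Blue 1.978, Gold 4.856, Violet 2.306, Green 3.570.
Rounding down: Amber 9, Teal 18, Red 7, Blue 1, Gold 4, Violet 2, Green 3 (total 44).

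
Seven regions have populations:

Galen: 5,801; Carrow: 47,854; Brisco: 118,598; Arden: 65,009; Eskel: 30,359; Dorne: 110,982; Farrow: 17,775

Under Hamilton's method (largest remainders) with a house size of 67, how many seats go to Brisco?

20

Standard divisor: 396378 ÷ 67 ≈ 5916.09.
Standard quotas: Galen 0.9805, Carrow 8.0888, Brisco 20.0467, Arden 10.9885, Eskel 5.1316, Dorne 18.7594, Farrow 3.0045.
Lower quotas: Galen 0, Carrow 8, Brisco 20, Arden 10, Eskel 5, Dorne 18, Farrow 3 (sum 64, leaving 3 seats).
Remainders in descending order: Arden 0.9885, Galen 0.9805, Dorne 0.7594, Eskel 0.1316, Carrow 0.0888, Brisco 0.0467, Farrow 0.0045.
Largest remainders: Arden, Galen, Dorne receive the extra seats.
Brisco receives 20.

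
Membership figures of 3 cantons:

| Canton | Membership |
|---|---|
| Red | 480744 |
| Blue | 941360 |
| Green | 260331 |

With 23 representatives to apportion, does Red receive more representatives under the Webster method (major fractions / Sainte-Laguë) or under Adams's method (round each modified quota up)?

Webster: Red 6, Blue 13, Green 4.
Adams: Red 7, Blue 12, Green 4.
Red gets 6 under Webster and 7 under Adams.

Adams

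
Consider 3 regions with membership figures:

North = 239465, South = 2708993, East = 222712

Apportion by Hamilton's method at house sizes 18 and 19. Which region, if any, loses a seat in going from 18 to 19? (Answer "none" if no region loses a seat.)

none

At 18 seats: North 1, South 16, East 1.
At 19 seats: North 2, South 16, East 1.
No region's allocation decreased.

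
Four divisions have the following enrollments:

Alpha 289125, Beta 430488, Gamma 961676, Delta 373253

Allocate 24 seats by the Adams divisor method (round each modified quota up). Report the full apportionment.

Alpha 4; Beta 5; Gamma 11; Delta 4

Standard divisor 2054542/24 ≈ 85605.917; standard quotas: Alpha 3.377, Beta 5.029, Gamma 11.234, Delta 4.360.
Rounding up gives 4, 6, 12, 5 = 27 seats, so the divisor must be adjusted.
With modified divisor 94700: modified quotas Alpha 3.053, Beta 4.546, Gamma 10.155, Delta 3.941.
Rounding up: Alpha 4, Beta 5, Gamma 11, Delta 4 (total 24).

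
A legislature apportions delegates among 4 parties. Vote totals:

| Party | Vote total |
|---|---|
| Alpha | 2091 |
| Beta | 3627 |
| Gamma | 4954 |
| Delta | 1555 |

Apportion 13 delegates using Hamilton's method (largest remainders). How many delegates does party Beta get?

The standard divisor is 12227/13 ≈ 940.538.
Standard quotas: Alpha 2.223, Beta 3.856, Gamma 5.267, Delta 1.653.
Lower quotas: Alpha 2, Beta 3, Gamma 5, Delta 1 (sum 11, leaving 2 seats).
Remainders in descending order: Beta 0.856, Delta 0.653, Gamma 0.267, Alpha 0.223.
Largest remainders: Beta, Delta receive the extra seats.
Beta receives 4.

4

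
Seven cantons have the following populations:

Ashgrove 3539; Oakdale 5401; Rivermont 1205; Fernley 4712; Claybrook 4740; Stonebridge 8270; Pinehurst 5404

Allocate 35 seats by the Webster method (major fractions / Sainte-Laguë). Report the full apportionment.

Standard divisor 33271/35 ≈ 950.6; standard quotas: Ashgrove 3.723, Oakdale 5.682, Rivermont 1.268, Fernley 4.957, Claybrook 4.986, Stonebridge 8.700, Pinehurst 5.685.
Rounding to the nearest integer gives 4, 6, 1, 5, 5, 9, 6 = 36 seats, so the divisor must be adjusted.
With modified divisor 977: modified quotas Ashgrove 3.622, Oakdale 5.528, Rivermont 1.233, Fernley 4.823, Claybrook 4.852, Stonebridge 8.465, Pinehurst 5.531.
Rounding to the nearest integer: Ashgrove 4, Oakdale 6, Rivermont 1, Fernley 5, Claybrook 5, Stonebridge 8, Pinehurst 6 (total 35).

Ashgrove 4, Oakdale 6, Rivermont 1, Fernley 5, Claybrook 5, Stonebridge 8, Pinehurst 6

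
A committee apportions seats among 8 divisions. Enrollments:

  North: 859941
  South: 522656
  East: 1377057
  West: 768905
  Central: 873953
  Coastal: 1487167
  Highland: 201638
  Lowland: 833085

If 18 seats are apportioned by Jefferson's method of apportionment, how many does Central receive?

Standard divisor 6924402/18 ≈ 384689; standard quotas: North 2.235, South 1.359, East 3.580, West 1.999, Central 2.272, Coastal 3.866, Highland 0.524, Lowland 2.166.
Rounding down gives 2, 1, 3, 1, 2, 3, 0, 2 = 14 seats, so the divisor must be adjusted.
With modified divisor 294400: modified quotas North 2.921, South 1.775, East 4.678, West 2.612, Central 2.969, Coastal 5.052, Highland 0.685, Lowland 2.830.
Rounding down: North 2, South 1, East 4, West 2, Central 2, Coastal 5, Highland 0, Lowland 2 (total 18).
Central receives 2.

2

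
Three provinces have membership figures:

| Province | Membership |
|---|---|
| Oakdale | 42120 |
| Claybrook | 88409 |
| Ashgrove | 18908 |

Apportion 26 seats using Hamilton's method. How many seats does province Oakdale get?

Standard divisor: 149437 ÷ 26 ≈ 5747.577.
Standard quotas: Oakdale 7.3283, Claybrook 15.3820, Ashgrove 3.2897.
Lower quotas: Oakdale 7, Claybrook 15, Ashgrove 3 (sum 25, leaving 1 seat).
Remainders in descending order: Claybrook 0.3820, Oakdale 0.3283, Ashgrove 0.2897.
The surplus seat goes to Claybrook.
Oakdale receives 7.

7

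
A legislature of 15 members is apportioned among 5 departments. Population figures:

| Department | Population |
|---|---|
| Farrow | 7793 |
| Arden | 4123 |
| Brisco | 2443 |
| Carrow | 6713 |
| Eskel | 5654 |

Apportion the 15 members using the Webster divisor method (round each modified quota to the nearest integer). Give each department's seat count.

Standard divisor 26726/15 ≈ 1781.733; standard quotas: Farrow 4.374, Arden 2.314, Brisco 1.371, Carrow 3.768, Eskel 3.173.
Rounding to the nearest integer gives 4, 2, 1, 4, 3 = 14 seats, so the divisor must be adjusted.
With modified divisor 1700: modified quotas Farrow 4.584, Arden 2.425, Brisco 1.437, Carrow 3.949, Eskel 3.326.
Rounding to the nearest integer: Farrow 5, Arden 2, Brisco 1, Carrow 4, Eskel 3 (total 15).

Farrow 5; Arden 2; Brisco 1; Carrow 4; Eskel 3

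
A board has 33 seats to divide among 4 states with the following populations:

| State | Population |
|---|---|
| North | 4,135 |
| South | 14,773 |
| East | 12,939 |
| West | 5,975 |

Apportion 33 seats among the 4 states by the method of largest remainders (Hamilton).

The standard divisor is 37822/33 ≈ 1146.121.
Standard quotas: North 3.6078, South 12.8896, East 11.2894, West 5.2132.
Lower quotas: North 3, South 12, East 11, West 5 (sum 31, leaving 2 seats).
Remainders in descending order: South 0.8896, North 0.6078, East 0.2894, West 0.2132.
Largest remainders: South, North receive the extra seats.

North=4, South=13, East=11, West=5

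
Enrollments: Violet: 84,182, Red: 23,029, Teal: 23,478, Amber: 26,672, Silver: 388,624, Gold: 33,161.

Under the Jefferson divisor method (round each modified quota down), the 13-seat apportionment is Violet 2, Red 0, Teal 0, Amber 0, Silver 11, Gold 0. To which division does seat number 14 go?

Gold

Priority for the next seat is population ÷ (current seats + 1).
Priorities: Violet 28060.667, Red 23029.000, Teal 23478.000, Amber 26672.000, Silver 32385.333, Gold 33161.000.
Highest priority: Gold.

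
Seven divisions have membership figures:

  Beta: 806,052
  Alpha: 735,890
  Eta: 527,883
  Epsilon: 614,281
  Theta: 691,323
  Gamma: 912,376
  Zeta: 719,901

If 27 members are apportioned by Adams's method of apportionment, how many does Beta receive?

Standard divisor 5007706/27 ≈ 185470.593; standard quotas: Beta 4.346, Alpha 3.968, Eta 2.846, Epsilon 3.312, Theta 3.727, Gamma 4.919, Zeta 3.881.
Rounding up gives 5, 4, 3, 4, 4, 5, 4 = 29 seats, so the divisor must be adjusted.
With modified divisor 216400: modified quotas Beta 3.725, Alpha 3.401, Eta 2.439, Epsilon 2.839, Theta 3.195, Gamma 4.216, Zeta 3.327.
Rounding up: Beta 4, Alpha 4, Eta 3, Epsilon 3, Theta 4, Gamma 5, Zeta 4 (total 27).
Beta receives 4.

4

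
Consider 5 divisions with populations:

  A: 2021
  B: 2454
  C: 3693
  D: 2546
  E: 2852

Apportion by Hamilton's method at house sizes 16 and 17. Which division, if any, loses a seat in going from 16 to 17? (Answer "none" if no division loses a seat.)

At 16 seats: A 3, B 3, C 4, D 3, E 3.
At 17 seats: A 2, B 3, C 5, D 3, E 4.
A drops from 3 to 2.

A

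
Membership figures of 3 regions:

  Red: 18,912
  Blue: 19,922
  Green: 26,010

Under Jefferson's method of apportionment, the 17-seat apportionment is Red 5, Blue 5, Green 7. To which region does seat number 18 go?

Priority for the next seat is population ÷ (current seats + 1).
Priorities: Red 3152.000, Blue 3320.333, Green 3251.250.
Highest priority: Blue.

Blue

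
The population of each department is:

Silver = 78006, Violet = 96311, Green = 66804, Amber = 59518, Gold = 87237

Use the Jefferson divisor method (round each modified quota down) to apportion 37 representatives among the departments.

Standard divisor 387876/37 ≈ 10483.135; standard quotas: Silver 7.441, Violet 9.187, Green 6.373, Amber 5.678, Gold 8.322.
Rounding down gives 7, 9, 6, 5, 8 = 35 seats, so the divisor must be adjusted.
With modified divisor 9720: modified quotas Silver 8.025, Violet 9.909, Green 6.873, Amber 6.123, Gold 8.975.
Rounding down: Silver 8, Violet 9, Green 6, Amber 6, Gold 8 (total 37).

Silver 8, Violet 9, Green 6, Amber 6, Gold 8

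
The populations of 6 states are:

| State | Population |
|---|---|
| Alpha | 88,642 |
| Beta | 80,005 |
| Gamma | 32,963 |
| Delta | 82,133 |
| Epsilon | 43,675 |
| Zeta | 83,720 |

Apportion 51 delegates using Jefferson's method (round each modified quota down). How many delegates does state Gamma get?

4

Standard divisor 411138/51 ≈ 8061.529; standard quotas: Alpha 10.996, Beta 9.924, Gamma 4.089, Delta 10.188, Epsilon 5.418, Zeta 10.385.
Rounding down gives 10, 9, 4, 10, 5, 10 = 48 seats, so the divisor must be adjusted.
With modified divisor 7500: modified quotas Alpha 11.819, Beta 10.667, Gamma 4.395, Delta 10.951, Epsilon 5.823, Zeta 11.163.
Rounding down: Alpha 11, Beta 10, Gamma 4, Delta 10, Epsilon 5, Zeta 11 (total 51).
Gamma receives 4.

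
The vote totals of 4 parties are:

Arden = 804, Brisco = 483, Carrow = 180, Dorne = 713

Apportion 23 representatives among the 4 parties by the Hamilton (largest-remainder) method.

Arden 8, Brisco 5, Carrow 2, Dorne 8

Total 2180; standard divisor 2180/23 ≈ 94.783.
Standard quotas: Arden 8.483, Brisco 5.096, Carrow 1.899, Dorne 7.522.
Lower quotas: Arden 8, Brisco 5, Carrow 1, Dorne 7 (sum 21, leaving 2 seats).
Remainders in descending order: Carrow 0.899, Dorne 0.522, Arden 0.483, Brisco 0.096.
The surplus seats go to Carrow, Dorne.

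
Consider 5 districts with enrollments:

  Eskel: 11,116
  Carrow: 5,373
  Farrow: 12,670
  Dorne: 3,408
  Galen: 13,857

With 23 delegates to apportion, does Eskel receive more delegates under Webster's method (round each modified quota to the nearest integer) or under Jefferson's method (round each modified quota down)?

Jefferson

Webster: Eskel 5, Carrow 3, Farrow 6, Dorne 2, Galen 7.
Jefferson: Eskel 6, Carrow 2, Farrow 7, Dorne 1, Galen 7.
Eskel gets 5 under Webster and 6 under Jefferson.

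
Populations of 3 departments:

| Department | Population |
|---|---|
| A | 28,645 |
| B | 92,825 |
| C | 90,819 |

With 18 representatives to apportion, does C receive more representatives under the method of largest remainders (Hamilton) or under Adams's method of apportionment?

Hamilton: A 2, B 8, C 8.
Adams: A 3, B 8, C 7.
C gets 8 under Hamilton and 7 under Adams.

Hamilton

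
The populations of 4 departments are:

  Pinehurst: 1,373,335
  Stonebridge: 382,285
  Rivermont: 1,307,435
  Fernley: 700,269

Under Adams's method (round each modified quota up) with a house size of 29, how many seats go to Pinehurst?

Standard divisor 3763324/29 ≈ 129769.793; standard quotas: Pinehurst 10.583, Stonebridge 2.946, Rivermont 10.075, Fernley 5.396.
Rounding up gives 11, 3, 11, 6 = 31 seats, so the divisor must be adjusted.
With modified divisor 138700: modified quotas Pinehurst 9.901, Stonebridge 2.756, Rivermont 9.426, Fernley 5.049.
Rounding up: Pinehurst 10, Stonebridge 3, Rivermont 10, Fernley 6 (total 29).
Pinehurst receives 10.

10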